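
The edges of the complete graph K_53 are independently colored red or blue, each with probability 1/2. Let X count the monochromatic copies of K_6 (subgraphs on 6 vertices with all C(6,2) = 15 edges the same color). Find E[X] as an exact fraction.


Let X = Σ_S X_S over the C(53, 6) = 22957480 subsets S of size 6, where X_S = 1 if the K_6 on S is monochromatic.
For a fixed S, the K_6 on S has C(6, 2) = 15 edges. P[all 15 edges red] = (1/2)^15, and likewise for blue, so P[monochromatic] = 2·(1/2)^15 = 2^{1 − 15} = 1/16384.
By linearity: E[X] = C(53, 6) · 2^{1 − 15} = 22957480 · 1/16384 = 2869685/2048.
Numerically: E[X] ≈ 1401.2134.

E[X] = C(53,6)·2^(1−C(6,2)) = 2869685/2048 ≈ 1401.2134.


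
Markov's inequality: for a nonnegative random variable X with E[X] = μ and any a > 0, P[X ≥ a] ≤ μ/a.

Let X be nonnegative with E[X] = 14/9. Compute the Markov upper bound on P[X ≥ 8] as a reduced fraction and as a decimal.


μ = E[X] = 14/9, a = 8.
Markov: P[X ≥ 8] ≤ μ/a = (14/9)/8 = 7/36.
Numerically: ≈ 0.1944.
(Since a = 8 > μ = 1.5556, the bound 7/36 is < 1 and informative.)

P[X ≥ 8] ≤ 7/36 ≈ 0.1944.


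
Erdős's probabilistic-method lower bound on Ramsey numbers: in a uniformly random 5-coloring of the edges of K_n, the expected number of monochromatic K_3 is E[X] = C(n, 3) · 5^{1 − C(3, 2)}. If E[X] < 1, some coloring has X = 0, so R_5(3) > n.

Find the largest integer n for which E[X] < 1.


We need C(n, 3) · 5^{1 − 3} < 1, i.e. C(n, 3) < 5^{3 − 1} = 25.
Check values of n near the boundary:
  n = 5: C(5, 3) = 10; 10 < 25? YES
  n = 6: C(6, 3) = 20; 20 < 25? YES
  n = 7: C(7, 3) = 35; 35 < 25? NO
The largest n with C(n, 3) < 25 is n = 6 (where E[X] = 4/5 ≈ 0.80000). Hence R_5(3) > 6, i.e. R_5(3) ≥ 7.

Largest n = 6; hence R_5(3) > 6.


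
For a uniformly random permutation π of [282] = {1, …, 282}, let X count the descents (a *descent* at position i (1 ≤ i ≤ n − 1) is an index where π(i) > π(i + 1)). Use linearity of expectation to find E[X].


Write X = Σ X_I over i = 1, …, 281, with X_I the indicator of one descent.
There are 281 indicators.
For each fixed i, the pair (π(i), π(i+1)) is a uniformly random ordered pair of distinct values from {1, …, 282}; by symmetry P[π(i) > π(i+1)] = 1/2.
By linearity: E[X] = 281 · (1/2) = (282 − 1) · (1/2) = 281/2 ≈ 140.500000.

E[X] = 281/2 = 140.500000.


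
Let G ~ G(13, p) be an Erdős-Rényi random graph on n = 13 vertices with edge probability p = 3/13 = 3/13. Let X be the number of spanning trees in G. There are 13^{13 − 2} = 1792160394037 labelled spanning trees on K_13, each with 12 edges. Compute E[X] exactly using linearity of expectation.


K_13 has 13^{13 − 2} = 1792160394037 labelled spanning trees.
For each such spanning tree H, let X_H = 1 if all 12 edges of H are present in G. Then P[X_H = 1] = p^{12} = (3/13)^{12} = 531441/23298085122481.
By linearity of expectation: E[X] = Σ_H E[X_H] = 1792160394037 · p^{12} = 1792160394037 · 531441/23298085122481 = 531441/13.
Numerically: E[X] ≈ 4.088e+04.

E[X] = 1792160394037 · (3/13)^{12} = 531441/13 ≈ 4.088e+04.


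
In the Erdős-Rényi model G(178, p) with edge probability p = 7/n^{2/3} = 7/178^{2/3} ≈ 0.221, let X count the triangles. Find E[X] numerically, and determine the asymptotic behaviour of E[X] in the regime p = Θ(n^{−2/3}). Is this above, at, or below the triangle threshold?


Number of potential triangles: C(178, 3) = 924176.
Each occurs with probability p³ ≈ (0.221)³ ≈ 1.08257e-02.
By linearity: E[X] = C(178, 3)·p³ ≈ 924176 · 1.08257e-02 ≈ 10004.809.
Since α = 2/3 < 1, p = c/n^{2/3} ≫ 1/n is above the triangle threshold p ~ 1/n. Asymptotically E[X] ~ (c³/6)·n^{3(1−α)} = (7³/6)·n^{1} → ∞; triangles are abundant w.h.p.

E[X] ≈ 10004.809; in regime p = Θ(1/n^{2/3}) E[X] diverges (above the triangle threshold p ~ 1/n).


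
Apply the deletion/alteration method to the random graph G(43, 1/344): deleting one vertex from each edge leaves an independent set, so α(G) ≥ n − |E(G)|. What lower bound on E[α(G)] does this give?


E[|E(G)|] = C(43, 2)·p = 903 · (1/344) = 21/8.
E[α(G)] ≥ n − E[|E(G)|] = 43 − 21/8 = 323/8.
Numerically: ≈ 40.37500.
(This is only a lower bound; the true E[α(G)] may be larger.)

E[α(G)] ≥ 323/8 ≈ 40.37500.


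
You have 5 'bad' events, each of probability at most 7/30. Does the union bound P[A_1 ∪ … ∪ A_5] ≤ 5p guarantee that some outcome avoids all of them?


Union bound: P[∪_{i=1}^{5} A_i] ≤ Σ_i P[A_i] ≤ 5·p = 5·(7/30) = 7/6.
Numerically: 7/6 ≈ 1.16667.
Is 7/6 < 1? NO.
Since the bound 7/6 is ≥ 1, the union bound is uninformative here; it does NOT by itself certify existence.

5·p = 7/6 ≈ 1.16667; existence NOT certified by the union bound.


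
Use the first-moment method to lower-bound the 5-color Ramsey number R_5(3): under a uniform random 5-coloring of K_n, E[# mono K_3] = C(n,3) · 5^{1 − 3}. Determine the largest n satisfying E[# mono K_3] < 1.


We need C(n, 3) · 5^{1 − 3} < 1, i.e. C(n, 3) < 5^{3 − 1} = 25.
Check values of n near the boundary:
  n = 3: C(3, 3) = 1; 1 < 25? YES
  n = 4: C(4, 3) = 4; 4 < 25? YES
  n = 5: C(5, 3) = 10; 10 < 25? YES
  n = 6: C(6, 3) = 20; 20 < 25? YES
  n = 7: C(7, 3) = 35; 35 < 25? NO
  n = 8: C(8, 3) = 56; 56 < 25? NO
The largest n with C(n, 3) < 25 is n = 6 (where E[X] = 4/5 ≈ 0.800). Hence R_5(3) > 6, i.e. R_5(3) ≥ 7.

Largest n = 6; hence R_5(3) > 6.


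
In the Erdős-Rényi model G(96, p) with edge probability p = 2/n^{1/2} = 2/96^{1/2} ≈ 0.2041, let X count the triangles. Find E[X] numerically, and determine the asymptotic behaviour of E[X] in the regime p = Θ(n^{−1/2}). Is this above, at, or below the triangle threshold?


Number of potential triangles: C(96, 3) = 142880.
Each occurs with probability p³ ≈ (0.2041)³ ≈ 8.505173e-03.
By linearity: E[X] = C(96, 3)·p³ ≈ 142880 · 8.505173e-03 ≈ 1215.2191.
Since α = 1/2 < 1, p = c/n^{1/2} ≫ 1/n is above the triangle threshold p ~ 1/n. Asymptotically E[X] ~ (c³/6)·n^{3(1−α)} = (2³/6)·n^{1.5} → ∞; triangles are abundant w.h.p.

E[X] ≈ 1215.2191; in regime p = Θ(1/n^{1/2}) E[X] diverges (above the triangle threshold p ~ 1/n).


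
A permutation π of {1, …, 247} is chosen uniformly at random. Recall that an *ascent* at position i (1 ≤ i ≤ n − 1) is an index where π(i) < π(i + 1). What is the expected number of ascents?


Write X = Σ X_I over i = 1, …, 246, with X_I the indicator of one ascent.
There are 246 indicators.
For each fixed i, the pair (π(i), π(i+1)) is a uniformly random ordered pair of distinct values from {1, …, 247}; by symmetry P[π(i) < π(i+1)] = 1/2.
By linearity: E[X] = 246 · (1/2) = (247 − 1) · (1/2) = 123 ≈ 123.0000.

E[X] = 123 = 123.0000.


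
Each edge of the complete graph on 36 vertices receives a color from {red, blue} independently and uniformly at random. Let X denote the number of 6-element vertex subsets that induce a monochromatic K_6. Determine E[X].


Let X = Σ_S X_S over the C(36, 6) = 1947792 subsets S of size 6, where X_S = 1 if the K_6 on S is monochromatic.
For a fixed S, the K_6 on S has C(6, 2) = 15 edges. P[all 15 edges red] = (1/2)^15, and likewise for blue, so P[monochromatic] = 2·(1/2)^15 = 2^{1 − 15} = 1/16384.
Summing: E[X] = C(36, 6) · 2^{1 − 15} = 1947792 · 1/16384 = 121737/1024.
Numerically: E[X] ≈ 118.8838.

E[X] = C(36,6)·2^(1−C(6,2)) = 121737/1024 ≈ 118.8838.


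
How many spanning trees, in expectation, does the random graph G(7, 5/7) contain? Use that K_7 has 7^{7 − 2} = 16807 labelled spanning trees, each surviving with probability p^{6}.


K_7 has 7^{7 − 2} = 16807 labelled spanning trees.
For each such spanning tree H, let X_H = 1 if all 6 edges of H are present in G. Then P[X_H = 1] = p^{6} = (5/7)^{6} = 15625/117649.
By linearity: E[X] = Σ_H E[X_H] = 16807 · p^{6} = 16807 · 15625/117649 = 15625/7.
Numerically: E[X] ≈ 2.23e+03.

E[X] = 16807 · (5/7)^{6} = 15625/7 ≈ 2.23e+03.


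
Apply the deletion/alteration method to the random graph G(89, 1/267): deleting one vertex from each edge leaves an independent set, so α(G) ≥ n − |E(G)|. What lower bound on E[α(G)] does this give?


E[|E(G)|] = C(89, 2)·p = 3916 · (1/267) = 44/3.
E[α(G)] ≥ n − E[|E(G)|] = 89 − 44/3 = 223/3.
Numerically: ≈ 74.33333.
(This is only a lower bound; the true E[α(G)] may be larger.)

E[α(G)] ≥ 223/3 ≈ 74.33333.


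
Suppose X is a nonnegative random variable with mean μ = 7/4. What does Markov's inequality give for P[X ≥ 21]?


μ = E[X] = 7/4, a = 21.
Markov: P[X ≥ 21] ≤ μ/a = (7/4)/21 = 1/12.
Numerically: ≈ 0.08333.
(Since a = 21 > μ = 1.75000, the bound 1/12 is < 1 and informative.)

P[X ≥ 21] ≤ 1/12 ≈ 0.08333.


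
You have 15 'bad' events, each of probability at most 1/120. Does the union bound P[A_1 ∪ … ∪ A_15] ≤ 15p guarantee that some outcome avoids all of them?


Union bound: P[∪_{i=1}^{15} A_i] ≤ Σ_i P[A_i] ≤ 15·p = 15·(1/120) = 1/8.
Numerically: 1/8 ≈ 0.1250000.
Is 1/8 < 1? YES.
Since P[∪ A_i] ≤ 1/8 < 1, the complement has P[∩ A_i^c] ≥ 1 − 1/8 = 7/8 > 0, so some outcome avoids every A_i.

15·p = 1/8 ≈ 0.1250000; existence CERTIFIED by the union bound.


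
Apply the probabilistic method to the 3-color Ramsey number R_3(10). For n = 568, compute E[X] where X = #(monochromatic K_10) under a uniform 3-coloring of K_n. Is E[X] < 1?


E[X] = C(568, 10) · 3^{1 − 45} = 889446337783744949208 · 3^{−44} = 889446337783744949208/984770902183611232881.
As a reduced fraction: E[X] = 98827370864860549912/109418989131512359209 ≈ 0.9032013.
Is E[X] < 1? YES.
Since E[X] < 1, there exists a 3-coloring of K_{568} with no monochromatic K_10; hence R_3(10) > 568.

E[X] = 98827370864860549912/109418989131512359209 ≈ 0.9032013; E[X] < 1, so R_3(10) > 568.


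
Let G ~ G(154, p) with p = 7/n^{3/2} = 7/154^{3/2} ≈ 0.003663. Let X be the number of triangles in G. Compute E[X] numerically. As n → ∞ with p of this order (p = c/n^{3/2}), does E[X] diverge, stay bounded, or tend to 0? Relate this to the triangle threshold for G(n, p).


Number of potential triangles: C(154, 3) = 596904.
Each occurs with probability p³ ≈ (0.003663)³ ≈ 4.914178e-08.
By linearity: E[X] = C(154, 3)·p³ ≈ 596904 · 4.914178e-08 ≈ 0.0293.
Since α = 3/2 > 1, p = c/n^{3/2} = o(1/n) is below the triangle threshold p ~ 1/n. Asymptotically E[X] ~ (c³/6)·n^{3(1−α)} = (7³/6)·n^{-1.5} → 0, so by Markov's inequality G has no triangles w.h.p.

E[X] ≈ 0.0293; in regime p = Θ(1/n^{3/2}) E[X] tends to 0 (below the triangle threshold p ~ 1/n).


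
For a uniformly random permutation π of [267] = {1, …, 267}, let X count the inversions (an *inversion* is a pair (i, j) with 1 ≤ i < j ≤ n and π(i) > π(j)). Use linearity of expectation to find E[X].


Write X = Σ X_I over the C(267, 2) = 35511 pairs i < j, with X_I the indicator of one inversion.
There are 35511 indicators.
For each fixed pair i < j, the values π(i) and π(j) are two distinct elements of {1, …, 267} in uniformly random order; by symmetry P[π(i) > π(j)] = 1/2.
By linearity: E[X] = 35511 · (1/2) = C(267, 2) · (1/2) = 35511/2 = 35511/2 ≈ 17755.500000.

E[X] = 35511/2 = 17755.500000.


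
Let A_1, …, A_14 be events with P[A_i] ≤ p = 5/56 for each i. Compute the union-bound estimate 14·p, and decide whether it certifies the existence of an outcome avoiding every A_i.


Union bound: P[∪_{i=1}^{14} A_i] ≤ Σ_i P[A_i] ≤ 14·p = 14·(5/56) = 5/4.
Numerically: 5/4 ≈ 1.25000.
Is 5/4 < 1? NO.
Since the bound 5/4 is ≥ 1, the union bound is uninformative here; it does NOT by itself certify existence.

14·p = 5/4 ≈ 1.25000; existence NOT certified by the union bound.


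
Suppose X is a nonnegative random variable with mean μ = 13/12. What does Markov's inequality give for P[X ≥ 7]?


μ = E[X] = 13/12, a = 7.
Markov: P[X ≥ 7] ≤ μ/a = (13/12)/7 = 13/84.
Numerically: ≈ 0.1548.
(Since a = 7 > μ = 1.0833, the bound 13/84 is < 1 and informative.)

P[X ≥ 7] ≤ 13/84 ≈ 0.1548.


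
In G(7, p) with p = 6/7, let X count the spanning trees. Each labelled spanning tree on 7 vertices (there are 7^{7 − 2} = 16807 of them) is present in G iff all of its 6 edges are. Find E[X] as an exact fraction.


K_7 has 7^{7 − 2} = 16807 labelled spanning trees.
For each such spanning tree H, let X_H = 1 if all 6 edges of H are present in G. Then P[X_H = 1] = p^{6} = (6/7)^{6} = 46656/117649.
By linearity: E[X] = Σ_H E[X_H] = 16807 · p^{6} = 16807 · 46656/117649 = 46656/7.
Numerically: E[X] ≈ 6665.1.

E[X] = 16807 · (6/7)^{6} = 46656/7 ≈ 6665.1.


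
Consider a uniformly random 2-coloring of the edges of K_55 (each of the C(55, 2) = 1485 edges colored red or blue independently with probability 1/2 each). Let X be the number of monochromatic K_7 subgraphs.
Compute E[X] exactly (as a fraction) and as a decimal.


Let X = Σ_S X_S over the C(55, 7) = 202927725 subsets S of size 7, where X_S = 1 if the K_7 on S is monochromatic.
For a fixed S, the K_7 on S has C(7, 2) = 21 edges. P[all 21 edges red] = (1/2)^21, and likewise for blue, so P[monochromatic] = 2·(1/2)^21 = 2^{1 − 21} = 1/1048576.
Summing: E[X] = C(55, 7) · 2^{1 − 21} = 202927725 · 1/1048576 = 202927725/1048576.
Numerically: E[X] ≈ 193.5270.

E[X] = C(55,7)·2^(1−C(7,2)) = 202927725/1048576 ≈ 193.5270.


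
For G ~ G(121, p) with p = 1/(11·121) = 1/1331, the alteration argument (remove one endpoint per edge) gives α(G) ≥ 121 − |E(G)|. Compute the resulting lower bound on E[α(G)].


E[|E(G)|] = C(121, 2)·p = 7260 · (1/1331) = 60/11.
E[α(G)] ≥ n − E[|E(G)|] = 121 − 60/11 = 1271/11.
Numerically: ≈ 115.5455.
(This is only a lower bound; the true E[α(G)] may be larger.)

E[α(G)] ≥ 1271/11 ≈ 115.5455.


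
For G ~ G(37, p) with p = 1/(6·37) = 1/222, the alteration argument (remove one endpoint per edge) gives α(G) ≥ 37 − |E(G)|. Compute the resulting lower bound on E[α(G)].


E[|E(G)|] = C(37, 2)·p = 666 · (1/222) = 3.
E[α(G)] ≥ n − E[|E(G)|] = 37 − 3 = 34.
Numerically: ≈ 34.0000.
(This is only a lower bound; the true E[α(G)] may be larger.)

E[α(G)] ≥ 34 ≈ 34.0000.


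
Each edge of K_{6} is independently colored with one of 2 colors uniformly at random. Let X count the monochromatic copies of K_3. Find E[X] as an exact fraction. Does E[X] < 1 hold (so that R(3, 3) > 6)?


E[X] = C(6, 3) · 2^{1 − 3} = 20 · 2^{−2} = 20/4.
As a reduced fraction: E[X] = 5 ≈ 5.00000.
Is E[X] < 1? NO.
Since E[X] ≥ 1, the first-moment bound is inconclusive at n = 6; it does NOT by itself certify R(3, 3) > 6.

E[X] = 5 ≈ 5.00000; E[X] ≥ 1; first-moment method inconclusive here.


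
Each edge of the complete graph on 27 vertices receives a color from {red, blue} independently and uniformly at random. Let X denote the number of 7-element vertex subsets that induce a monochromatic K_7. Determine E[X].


Let X = Σ_S X_S over the C(27, 7) = 888030 subsets S of size 7, where X_S = 1 if the K_7 on S is monochromatic.
For a fixed S, the K_7 on S has C(7, 2) = 21 edges. P[all 21 edges red] = (1/2)^21, and likewise for blue, so P[monochromatic] = 2·(1/2)^21 = 2^{1 − 21} = 1/1048576.
By linearity of expectation: E[X] = C(27, 7) · 2^{1 − 21} = 888030 · 1/1048576 = 444015/524288.
Numerically: E[X] ≈ 0.846891.

E[X] = C(27,7)·2^(1−C(7,2)) = 444015/524288 ≈ 0.846891.


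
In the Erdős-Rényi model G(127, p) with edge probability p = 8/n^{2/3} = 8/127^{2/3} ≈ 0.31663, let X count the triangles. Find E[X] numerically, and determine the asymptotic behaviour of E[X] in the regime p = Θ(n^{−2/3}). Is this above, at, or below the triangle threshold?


Number of potential triangles: C(127, 3) = 333375.
Each occurs with probability p³ ≈ (0.31663)³ ≈ 3.1744063e-02.
By linearity: E[X] = C(127, 3)·p³ ≈ 333375 · 3.1744063e-02 ≈ 10582.67717.
Since α = 2/3 < 1, p = c/n^{2/3} ≫ 1/n is above the triangle threshold p ~ 1/n. Asymptotically E[X] ~ (c³/6)·n^{3(1−α)} = (8³/6)·n^{1} → ∞; triangles are abundant w.h.p.

E[X] ≈ 10582.67717; in regime p = Θ(1/n^{2/3}) E[X] diverges (above the triangle threshold p ~ 1/n).


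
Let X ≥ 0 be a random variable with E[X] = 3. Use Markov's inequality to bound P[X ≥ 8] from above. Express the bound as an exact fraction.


μ = E[X] = 3, a = 8.
Markov: P[X ≥ 8] ≤ μ/a = (3)/8 = 3/8.
Numerically: ≈ 0.37500.
(Since a = 8 > μ = 3.00000, the bound 3/8 is < 1 and informative.)

P[X ≥ 8] ≤ 3/8 ≈ 0.37500.


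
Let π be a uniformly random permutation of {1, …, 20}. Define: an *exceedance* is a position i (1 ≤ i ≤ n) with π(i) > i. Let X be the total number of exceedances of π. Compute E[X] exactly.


Write X = Σ_{i=1}^{20} X_i, where X_i = 1_{π(i) > i}.
For each fixed i, π(i) is uniform over {1, …, 20} (marginal of a uniform permutation), so P[π(i) > i] = (n − i)/n. Summing: Σ_{i=1}^{20} (n − i)/n = (0 + 1 + … + 19)/20 = 20(20 − 1)/(2·20) = (20 − 1)/2.
Hence E[X] = Σ_{i=1}^{20} (20 − i)/20 = 19/2 ≈ 9.50000.

E[X] = 19/2 = 9.50000.


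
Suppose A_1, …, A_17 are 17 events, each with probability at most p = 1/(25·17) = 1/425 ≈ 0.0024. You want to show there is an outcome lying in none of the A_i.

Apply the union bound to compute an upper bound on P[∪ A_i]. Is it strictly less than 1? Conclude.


Union bound: P[∪_{i=1}^{17} A_i] ≤ Σ_i P[A_i] ≤ 17·p = 17·(1/425) = 1/25.
Numerically: 1/25 ≈ 0.0400.
Is 1/25 < 1? YES.
Since P[∪ A_i] ≤ 1/25 < 1, the complement has P[∩ A_i^c] ≥ 1 − 1/25 = 24/25 > 0, so some outcome avoids every A_i.

17·p = 1/25 ≈ 0.0400; existence CERTIFIED by the union bound.


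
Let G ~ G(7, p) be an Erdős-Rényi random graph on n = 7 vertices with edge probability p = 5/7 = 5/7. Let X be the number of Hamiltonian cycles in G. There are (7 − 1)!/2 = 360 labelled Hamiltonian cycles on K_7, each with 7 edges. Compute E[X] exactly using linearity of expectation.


K_7 has (7 − 1)!/2 = 360 labelled Hamiltonian cycles.
For each such Hamiltonian cycle H, let X_H = 1 if all 7 edges of H are present in G. Then P[X_H = 1] = p^{7} = (5/7)^{7} = 78125/823543.
By linearity: E[X] = Σ_H E[X_H] = 360 · p^{7} = 360 · 78125/823543 = 28125000/823543.
Numerically: E[X] ≈ 34.2.

E[X] = 360 · (5/7)^{7} = 28125000/823543 ≈ 34.2.


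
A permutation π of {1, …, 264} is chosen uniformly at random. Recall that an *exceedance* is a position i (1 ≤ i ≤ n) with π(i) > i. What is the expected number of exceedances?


Write X = Σ_{i=1}^{264} X_i, where X_i = 1_{π(i) > i}.
For each fixed i, π(i) is uniform over {1, …, 264} (marginal of a uniform permutation), so P[π(i) > i] = (n − i)/n. Summing: Σ_{i=1}^{264} (n − i)/n = (0 + 1 + … + 263)/264 = 264(264 − 1)/(2·264) = (264 − 1)/2.
Hence E[X] = Σ_{i=1}^{264} (264 − i)/264 = 263/2 ≈ 131.500000.

E[X] = 263/2 = 131.500000.


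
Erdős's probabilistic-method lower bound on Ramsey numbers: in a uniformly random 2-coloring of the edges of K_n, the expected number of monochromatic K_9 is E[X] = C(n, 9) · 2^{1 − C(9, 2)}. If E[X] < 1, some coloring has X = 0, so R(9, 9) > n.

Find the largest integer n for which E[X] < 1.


We need C(n, 9) · 2^{1 − 36} < 1, i.e. C(n, 9) < 2^{36 − 1} = 34359738368.
Check values of n near the boundary:
  n = 63: C(63, 9) = 23667689815; 23667689815 < 34359738368? YES
  n = 64: C(64, 9) = 27540584512; 27540584512 < 34359738368? YES
  n = 65: C(65, 9) = 31966749880; 31966749880 < 34359738368? YES
  n = 66: C(66, 9) = 37014131440; 37014131440 < 34359738368? NO
  n = 67: C(67, 9) = 42757703560; 42757703560 < 34359738368? NO
The largest n with C(n, 9) < 34359738368 is n = 65 (where E[X] = 3995843735/4294967296 ≈ 0.93035). Hence R(9, 9) > 65, i.e. R(9, 9) ≥ 66.

Largest n = 65; hence R(9, 9) > 65.


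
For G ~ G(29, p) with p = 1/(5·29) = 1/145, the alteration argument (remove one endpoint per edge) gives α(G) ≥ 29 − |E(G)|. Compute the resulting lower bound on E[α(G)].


E[|E(G)|] = C(29, 2)·p = 406 · (1/145) = 14/5.
E[α(G)] ≥ n − E[|E(G)|] = 29 − 14/5 = 131/5.
Numerically: ≈ 26.2000.
(This is only a lower bound; the true E[α(G)] may be larger.)

E[α(G)] ≥ 131/5 ≈ 26.2000.


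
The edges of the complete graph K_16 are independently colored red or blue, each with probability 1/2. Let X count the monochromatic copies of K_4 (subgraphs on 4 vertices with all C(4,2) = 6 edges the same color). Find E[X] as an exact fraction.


Let X = Σ_S X_S over the C(16, 4) = 1820 subsets S of size 4, where X_S = 1 if the K_4 on S is monochromatic.
For a fixed S, the K_4 on S has C(4, 2) = 6 edges. P[all 6 edges red] = (1/2)^6, and likewise for blue, so P[monochromatic] = 2·(1/2)^6 = 2^{1 − 6} = 1/32.
By linearity: E[X] = C(16, 4) · 2^{1 − 6} = 1820 · 1/32 = 455/8.
Numerically: E[X] ≈ 56.87500.

E[X] = C(16,4)·2^(1−C(4,2)) = 455/8 ≈ 56.87500.


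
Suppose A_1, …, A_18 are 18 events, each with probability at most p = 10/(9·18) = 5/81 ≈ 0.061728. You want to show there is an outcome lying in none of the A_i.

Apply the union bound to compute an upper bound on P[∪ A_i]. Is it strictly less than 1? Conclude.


Union bound: P[∪_{i=1}^{18} A_i] ≤ Σ_i P[A_i] ≤ 18·p = 18·(5/81) = 10/9.
Numerically: 10/9 ≈ 1.111111.
Is 10/9 < 1? NO.
Since the bound 10/9 is ≥ 1, the union bound is uninformative here; it does NOT by itself certify existence.

18·p = 10/9 ≈ 1.111111; existence NOT certified by the union bound.


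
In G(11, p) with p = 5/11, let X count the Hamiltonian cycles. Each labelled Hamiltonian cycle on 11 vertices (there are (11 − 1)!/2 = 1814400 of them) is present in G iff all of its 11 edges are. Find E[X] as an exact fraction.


K_11 has (11 − 1)!/2 = 1814400 labelled Hamiltonian cycles.
For each such Hamiltonian cycle H, let X_H = 1 if all 11 edges of H are present in G. Then P[X_H = 1] = p^{11} = (5/11)^{11} = 48828125/285311670611.
By linearity: E[X] = Σ_H E[X_H] = 1814400 · p^{11} = 1814400 · 48828125/285311670611 = 88593750000000/285311670611.
Numerically: E[X] ≈ 310.5.

E[X] = 1814400 · (5/11)^{11} = 88593750000000/285311670611 ≈ 310.5.


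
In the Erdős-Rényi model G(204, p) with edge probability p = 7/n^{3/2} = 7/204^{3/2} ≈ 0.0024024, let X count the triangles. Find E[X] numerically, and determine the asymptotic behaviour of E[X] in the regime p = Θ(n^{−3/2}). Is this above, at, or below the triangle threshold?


Number of potential triangles: C(204, 3) = 1394204.
Each occurs with probability p³ ≈ (0.0024024)³ ≈ 1.3866229e-08.
By linearity: E[X] = C(204, 3)·p³ ≈ 1394204 · 1.3866229e-08 ≈ 0.01933.
Since α = 3/2 > 1, p = c/n^{3/2} = o(1/n) is below the triangle threshold p ~ 1/n. Asymptotically E[X] ~ (c³/6)·n^{3(1−α)} = (7³/6)·n^{-1.5} → 0, so by Markov's inequality G has no triangles w.h.p.

E[X] ≈ 0.01933; in regime p = Θ(1/n^{3/2}) E[X] tends to 0 (below the triangle threshold p ~ 1/n).


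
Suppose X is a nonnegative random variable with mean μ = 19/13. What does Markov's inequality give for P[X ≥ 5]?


μ = E[X] = 19/13, a = 5.
Markov: P[X ≥ 5] ≤ μ/a = (19/13)/5 = 19/65.
Numerically: ≈ 0.292308.
(Since a = 5 > μ = 1.461538, the bound 19/65 is < 1 and informative.)

P[X ≥ 5] ≤ 19/65 ≈ 0.292308.


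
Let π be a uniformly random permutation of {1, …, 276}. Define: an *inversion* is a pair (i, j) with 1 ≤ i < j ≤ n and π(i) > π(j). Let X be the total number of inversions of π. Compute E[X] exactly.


Write X = Σ X_I over the C(276, 2) = 37950 pairs i < j, with X_I the indicator of one inversion.
There are 37950 indicators.
For each fixed pair i < j, the values π(i) and π(j) are two distinct elements of {1, …, 276} in uniformly random order; by symmetry P[π(i) > π(j)] = 1/2.
By linearity: E[X] = 37950 · (1/2) = C(276, 2) · (1/2) = 37950/2 = 18975 ≈ 18975.0000.

E[X] = 18975 = 18975.0000.


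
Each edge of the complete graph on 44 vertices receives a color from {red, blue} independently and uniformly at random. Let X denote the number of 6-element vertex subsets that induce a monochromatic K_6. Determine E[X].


Let X = Σ_S X_S over the C(44, 6) = 7059052 subsets S of size 6, where X_S = 1 if the K_6 on S is monochromatic.
For a fixed S, the K_6 on S has C(6, 2) = 15 edges. P[all 15 edges red] = (1/2)^15, and likewise for blue, so P[monochromatic] = 2·(1/2)^15 = 2^{1 − 15} = 1/16384.
By linearity of expectation: E[X] = C(44, 6) · 2^{1 − 15} = 7059052 · 1/16384 = 1764763/4096.
Numerically: E[X] ≈ 430.85034.

E[X] = C(44,6)·2^(1−C(6,2)) = 1764763/4096 ≈ 430.85034.


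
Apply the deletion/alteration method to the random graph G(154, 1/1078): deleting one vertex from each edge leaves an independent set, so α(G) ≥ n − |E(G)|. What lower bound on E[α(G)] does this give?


E[|E(G)|] = C(154, 2)·p = 11781 · (1/1078) = 153/14.
E[α(G)] ≥ n − E[|E(G)|] = 154 − 153/14 = 2003/14.
Numerically: ≈ 143.07143.
(This is only a lower bound; the true E[α(G)] may be larger.)

E[α(G)] ≥ 2003/14 ≈ 143.07143.


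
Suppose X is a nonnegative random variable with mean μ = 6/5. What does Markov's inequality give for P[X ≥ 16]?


μ = E[X] = 6/5, a = 16.
Markov: P[X ≥ 16] ≤ μ/a = (6/5)/16 = 3/40.
Numerically: ≈ 0.075000.
(Since a = 16 > μ = 1.200000, the bound 3/40 is < 1 and informative.)

P[X ≥ 16] ≤ 3/40 ≈ 0.075000.


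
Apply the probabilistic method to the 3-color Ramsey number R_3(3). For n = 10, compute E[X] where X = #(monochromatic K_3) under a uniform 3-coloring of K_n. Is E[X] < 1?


E[X] = C(10, 3) · 3^{1 − 3} = 120 · 3^{−2} = 120/9.
As a reduced fraction: E[X] = 40/3 ≈ 13.33333.
Is E[X] < 1? NO.
Since E[X] ≥ 1, the first-moment bound is inconclusive at n = 10; it does NOT by itself certify R_3(3) > 10.

E[X] = 40/3 ≈ 13.33333; E[X] ≥ 1; first-moment method inconclusive here.


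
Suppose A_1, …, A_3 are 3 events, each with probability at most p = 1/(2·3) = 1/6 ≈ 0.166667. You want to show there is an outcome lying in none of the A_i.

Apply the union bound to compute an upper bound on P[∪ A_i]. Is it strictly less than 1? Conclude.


Union bound: P[∪_{i=1}^{3} A_i] ≤ Σ_i P[A_i] ≤ 3·p = 3·(1/6) = 1/2.
Numerically: 1/2 ≈ 0.500000.
Is 1/2 < 1? YES.
Since P[∪ A_i] ≤ 1/2 < 1, the complement has P[∩ A_i^c] ≥ 1 − 1/2 = 1/2 > 0, so some outcome avoids every A_i.

3·p = 1/2 ≈ 0.500000; existence CERTIFIED by the union bound.


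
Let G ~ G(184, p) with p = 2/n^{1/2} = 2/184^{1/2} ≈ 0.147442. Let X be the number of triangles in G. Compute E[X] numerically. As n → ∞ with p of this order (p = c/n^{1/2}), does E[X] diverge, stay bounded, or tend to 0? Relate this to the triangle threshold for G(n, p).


Number of potential triangles: C(184, 3) = 1021384.
Each occurs with probability p³ ≈ (0.147442)³ ≈ 3.20525992e-03.
By linearity: E[X] = C(184, 3)·p³ ≈ 1021384 · 3.20525992e-03 ≈ 3273.801194.
Since α = 1/2 < 1, p = c/n^{1/2} ≫ 1/n is above the triangle threshold p ~ 1/n. Asymptotically E[X] ~ (c³/6)·n^{3(1−α)} = (2³/6)·n^{1.5} → ∞; triangles are abundant w.h.p.

E[X] ≈ 3273.801194; in regime p = Θ(1/n^{1/2}) E[X] diverges (above the triangle threshold p ~ 1/n).


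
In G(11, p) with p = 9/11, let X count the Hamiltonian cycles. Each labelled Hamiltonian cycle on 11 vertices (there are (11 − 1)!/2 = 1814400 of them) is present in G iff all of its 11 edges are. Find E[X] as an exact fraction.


K_11 has (11 − 1)!/2 = 1814400 labelled Hamiltonian cycles.
For each such Hamiltonian cycle H, let X_H = 1 if all 11 edges of H are present in G. Then P[X_H = 1] = p^{11} = (9/11)^{11} = 31381059609/285311670611.
Summing the indicators: E[X] = Σ_H E[X_H] = 1814400 · p^{11} = 1814400 · 31381059609/285311670611 = 56937794554569600/285311670611.
Numerically: E[X] ≈ 2e+05.

E[X] = 1814400 · (9/11)^{11} = 56937794554569600/285311670611 ≈ 2e+05.


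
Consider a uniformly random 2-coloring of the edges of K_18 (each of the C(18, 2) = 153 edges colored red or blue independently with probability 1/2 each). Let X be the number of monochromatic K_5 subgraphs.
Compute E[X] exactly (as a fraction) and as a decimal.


Let X = Σ_S X_S over the C(18, 5) = 8568 subsets S of size 5, where X_S = 1 if the K_5 on S is monochromatic.
For a fixed S, the K_5 on S has C(5, 2) = 10 edges. P[all 10 edges red] = (1/2)^10, and likewise for blue, so P[monochromatic] = 2·(1/2)^10 = 2^{1 − 10} = 1/512.
Summing: E[X] = C(18, 5) · 2^{1 − 10} = 8568 · 1/512 = 1071/64.
Numerically: E[X] ≈ 16.73438.

E[X] = C(18,5)·2^(1−C(5,2)) = 1071/64 ≈ 16.73438.


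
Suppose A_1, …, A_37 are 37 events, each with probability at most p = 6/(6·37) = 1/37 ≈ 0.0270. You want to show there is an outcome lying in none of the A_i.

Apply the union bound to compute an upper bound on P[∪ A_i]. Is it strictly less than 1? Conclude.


Union bound: P[∪_{i=1}^{37} A_i] ≤ Σ_i P[A_i] ≤ 37·p = 37·(1/37) = 1.
Numerically: 1 ≈ 1.0000.
Is 1 < 1? NO.
Since the bound 1 is ≥ 1, the union bound is uninformative here; it does NOT by itself certify existence.

37·p = 1 ≈ 1.0000; existence NOT certified by the union bound.


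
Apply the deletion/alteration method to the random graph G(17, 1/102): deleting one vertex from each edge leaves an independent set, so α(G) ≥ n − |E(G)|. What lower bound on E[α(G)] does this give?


E[|E(G)|] = C(17, 2)·p = 136 · (1/102) = 4/3.
E[α(G)] ≥ n − E[|E(G)|] = 17 − 4/3 = 47/3.
Numerically: ≈ 15.666667.
(This is only a lower bound; the true E[α(G)] may be larger.)

E[α(G)] ≥ 47/3 ≈ 15.666667.


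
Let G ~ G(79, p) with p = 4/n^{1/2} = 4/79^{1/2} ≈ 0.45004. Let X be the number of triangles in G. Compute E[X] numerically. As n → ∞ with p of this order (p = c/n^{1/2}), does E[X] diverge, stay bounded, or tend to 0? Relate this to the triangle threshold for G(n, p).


Number of potential triangles: C(79, 3) = 79079.
Each occurs with probability p³ ≈ (0.45004)³ ≈ 9.1146362e-02.
By linearity: E[X] = C(79, 3)·p³ ≈ 79079 · 9.1146362e-02 ≈ 7207.76313.
Since α = 1/2 < 1, p = c/n^{1/2} ≫ 1/n is above the triangle threshold p ~ 1/n. Asymptotically E[X] ~ (c³/6)·n^{3(1−α)} = (4³/6)·n^{1.5} → ∞; triangles are abundant w.h.p.

E[X] ≈ 7207.76313; in regime p = Θ(1/n^{1/2}) E[X] diverges (above the triangle threshold p ~ 1/n).


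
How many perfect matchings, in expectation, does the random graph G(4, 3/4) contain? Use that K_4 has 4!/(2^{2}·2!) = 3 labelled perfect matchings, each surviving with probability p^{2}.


K_4 has 4!/(2^{2}·2!) = 3 labelled perfect matchings.
For each such perfect matching H, let X_H = 1 if all 2 edges of H are present in G. Then P[X_H = 1] = p^{2} = (3/4)^{2} = 9/16.
By linearity: E[X] = Σ_H E[X_H] = 3 · p^{2} = 3 · 9/16 = 27/16.
Numerically: E[X] ≈ 1.688.

E[X] = 3 · (3/4)^{2} = 27/16 ≈ 1.688.


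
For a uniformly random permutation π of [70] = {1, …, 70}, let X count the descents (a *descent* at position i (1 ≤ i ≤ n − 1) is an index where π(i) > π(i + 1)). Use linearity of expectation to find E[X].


Write X = Σ X_I over i = 1, …, 69, with X_I the indicator of one descent.
There are 69 indicators.
For each fixed i, the pair (π(i), π(i+1)) is a uniformly random ordered pair of distinct values from {1, …, 70}; by symmetry P[π(i) > π(i+1)] = 1/2.
By linearity: E[X] = 69 · (1/2) = (70 − 1) · (1/2) = 69/2 ≈ 34.50000.

E[X] = 69/2 = 34.50000.


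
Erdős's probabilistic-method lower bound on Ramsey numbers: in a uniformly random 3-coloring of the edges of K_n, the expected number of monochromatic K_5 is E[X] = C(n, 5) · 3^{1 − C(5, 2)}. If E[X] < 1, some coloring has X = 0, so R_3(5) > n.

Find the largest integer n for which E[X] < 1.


We need C(n, 5) · 3^{1 − 10} < 1, i.e. C(n, 5) < 3^{10 − 1} = 19683.
Check values of n near the boundary:
  n = 14: C(14, 5) = 2002; 2002 < 19683? YES
  n = 15: C(15, 5) = 3003; 3003 < 19683? YES
  n = 16: C(16, 5) = 4368; 4368 < 19683? YES
  n = 17: C(17, 5) = 6188; 6188 < 19683? YES
  n = 18: C(18, 5) = 8568; 8568 < 19683? YES
  n = 19: C(19, 5) = 11628; 11628 < 19683? YES
  n = 20: C(20, 5) = 15504; 15504 < 19683? YES
  n = 21: C(21, 5) = 20349; 20349 < 19683? NO
  n = 22: C(22, 5) = 26334; 26334 < 19683? NO
The largest n with C(n, 5) < 19683 is n = 20 (where E[X] = 5168/6561 ≈ 0.787685). Hence R_3(5) > 20, i.e. R_3(5) ≥ 21.

Largest n = 20; hence R_3(5) > 20.


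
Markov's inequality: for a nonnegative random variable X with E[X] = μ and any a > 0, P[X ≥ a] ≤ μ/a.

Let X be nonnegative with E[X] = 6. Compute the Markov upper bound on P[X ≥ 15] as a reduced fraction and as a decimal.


μ = E[X] = 6, a = 15.
Markov: P[X ≥ 15] ≤ μ/a = (6)/15 = 2/5.
Numerically: ≈ 0.4000.
(Since a = 15 > μ = 6.0000, the bound 2/5 is < 1 and informative.)

P[X ≥ 15] ≤ 2/5 ≈ 0.4000.


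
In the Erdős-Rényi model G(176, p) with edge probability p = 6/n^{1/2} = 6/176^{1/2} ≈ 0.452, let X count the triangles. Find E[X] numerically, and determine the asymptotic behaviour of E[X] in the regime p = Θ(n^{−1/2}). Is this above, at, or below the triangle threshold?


Number of potential triangles: C(176, 3) = 893200.
Each occurs with probability p³ ≈ (0.452)³ ≈ 9.25092e-02.
By linearity: E[X] = C(176, 3)·p³ ≈ 893200 · 9.25092e-02 ≈ 82629.184.
Since α = 1/2 < 1, p = c/n^{1/2} ≫ 1/n is above the triangle threshold p ~ 1/n. Asymptotically E[X] ~ (c³/6)·n^{3(1−α)} = (6³/6)·n^{1.5} → ∞; triangles are abundant w.h.p.

E[X] ≈ 82629.184; in regime p = Θ(1/n^{1/2}) E[X] diverges (above the triangle threshold p ~ 1/n).


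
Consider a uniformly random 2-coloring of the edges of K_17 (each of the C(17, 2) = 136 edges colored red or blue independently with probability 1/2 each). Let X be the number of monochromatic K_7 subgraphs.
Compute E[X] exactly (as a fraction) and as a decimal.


Let X = Σ_S X_S over the C(17, 7) = 19448 subsets S of size 7, where X_S = 1 if the K_7 on S is monochromatic.
For a fixed S, the K_7 on S has C(7, 2) = 21 edges. P[all 21 edges red] = (1/2)^21, and likewise for blue, so P[monochromatic] = 2·(1/2)^21 = 2^{1 − 21} = 1/1048576.
By linearity of expectation: E[X] = C(17, 7) · 2^{1 − 21} = 19448 · 1/1048576 = 2431/131072.
Numerically: E[X] ≈ 0.018547.

E[X] = C(17,7)·2^(1−C(7,2)) = 2431/131072 ≈ 0.018547.


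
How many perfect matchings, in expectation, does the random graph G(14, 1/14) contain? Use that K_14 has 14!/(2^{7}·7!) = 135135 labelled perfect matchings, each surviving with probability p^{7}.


K_14 has 14!/(2^{7}·7!) = 135135 labelled perfect matchings.
For each such perfect matching H, let X_H = 1 if all 7 edges of H are present in G. Then P[X_H = 1] = p^{7} = (1/14)^{7} = 1/105413504.
By linearity of expectation: E[X] = Σ_H E[X_H] = 135135 · p^{7} = 135135 · 1/105413504 = 19305/15059072.
Numerically: E[X] ≈ 0.00128195.

E[X] = 135135 · (1/14)^{7} = 19305/15059072 ≈ 0.00128195.


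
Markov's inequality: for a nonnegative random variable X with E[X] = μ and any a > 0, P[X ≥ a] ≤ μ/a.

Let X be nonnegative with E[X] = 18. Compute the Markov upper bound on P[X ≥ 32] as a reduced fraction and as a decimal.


μ = E[X] = 18, a = 32.
Markov: P[X ≥ 32] ≤ μ/a = (18)/32 = 9/16.
Numerically: ≈ 0.562.
(Since a = 32 > μ = 18.000, the bound 9/16 is < 1 and informative.)

P[X ≥ 32] ≤ 9/16 ≈ 0.562.


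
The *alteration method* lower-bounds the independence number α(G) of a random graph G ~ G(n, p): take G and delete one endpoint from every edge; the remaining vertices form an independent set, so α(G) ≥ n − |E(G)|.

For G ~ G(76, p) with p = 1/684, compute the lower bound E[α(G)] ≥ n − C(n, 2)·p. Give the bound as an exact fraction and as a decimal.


E[|E(G)|] = C(76, 2)·p = 2850 · (1/684) = 25/6.
E[α(G)] ≥ n − E[|E(G)|] = 76 − 25/6 = 431/6.
Numerically: ≈ 71.833.
(This is only a lower bound; the true E[α(G)] may be larger.)

E[α(G)] ≥ 431/6 ≈ 71.833.


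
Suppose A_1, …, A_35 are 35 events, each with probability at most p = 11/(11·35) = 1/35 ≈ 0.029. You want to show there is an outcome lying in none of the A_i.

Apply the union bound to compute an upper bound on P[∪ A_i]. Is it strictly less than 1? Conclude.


Union bound: P[∪_{i=1}^{35} A_i] ≤ Σ_i P[A_i] ≤ 35·p = 35·(1/35) = 1.
Numerically: 1 ≈ 1.000.
Is 1 < 1? NO.
Since the bound 1 is ≥ 1, the union bound is uninformative here; it does NOT by itself certify existence.

35·p = 1 ≈ 1.000; existence NOT certified by the union bound.


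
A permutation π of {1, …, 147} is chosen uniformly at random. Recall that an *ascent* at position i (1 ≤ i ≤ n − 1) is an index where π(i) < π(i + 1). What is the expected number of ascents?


Write X = Σ X_I over i = 1, …, 146, with X_I the indicator of one ascent.
There are 146 indicators.
For each fixed i, the pair (π(i), π(i+1)) is a uniformly random ordered pair of distinct values from {1, …, 147}; by symmetry P[π(i) < π(i+1)] = 1/2.
By linearity: E[X] = 146 · (1/2) = (147 − 1) · (1/2) = 73 ≈ 73.0000.

E[X] = 73 = 73.0000.


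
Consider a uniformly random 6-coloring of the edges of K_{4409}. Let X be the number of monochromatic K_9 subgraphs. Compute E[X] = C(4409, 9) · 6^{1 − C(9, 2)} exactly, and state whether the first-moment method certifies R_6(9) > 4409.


E[X] = C(4409, 9) · 6^{1 − 36} = 1720875732988608787686577131 · 6^{−35} = 1720875732988608787686577131/1719070799748422591028658176.
As a reduced fraction: E[X] = 573625244329536262562192377/573023599916140863676219392 ≈ 1.0010499.
Is E[X] < 1? NO.
Since E[X] ≥ 1, the first-moment bound is inconclusive at n = 4409; it does NOT by itself certify R_6(9) > 4409.

E[X] = 573625244329536262562192377/573023599916140863676219392 ≈ 1.0010499; E[X] ≥ 1; first-moment method inconclusive here.


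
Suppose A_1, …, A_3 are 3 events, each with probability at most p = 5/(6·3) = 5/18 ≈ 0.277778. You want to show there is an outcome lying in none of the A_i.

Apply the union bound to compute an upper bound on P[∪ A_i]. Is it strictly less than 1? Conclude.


Union bound: P[∪_{i=1}^{3} A_i] ≤ Σ_i P[A_i] ≤ 3·p = 3·(5/18) = 5/6.
Numerically: 5/6 ≈ 0.833333.
Is 5/6 < 1? YES.
Since P[∪ A_i] ≤ 5/6 < 1, the complement has P[∩ A_i^c] ≥ 1 − 5/6 = 1/6 > 0, so some outcome avoids every A_i.

3·p = 5/6 ≈ 0.833333; existence CERTIFIED by the union bound.


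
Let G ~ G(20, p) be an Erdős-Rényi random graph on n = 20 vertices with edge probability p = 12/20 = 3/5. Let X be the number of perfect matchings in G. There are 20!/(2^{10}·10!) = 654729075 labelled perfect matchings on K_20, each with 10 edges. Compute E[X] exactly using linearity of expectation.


K_20 has 20!/(2^{10}·10!) = 654729075 labelled perfect matchings.
For each such perfect matching H, let X_H = 1 if all 10 edges of H are present in G. Then P[X_H = 1] = p^{10} = (3/5)^{10} = 59049/9765625.
By linearity of expectation: E[X] = Σ_H E[X_H] = 654729075 · p^{10} = 654729075 · 59049/9765625 = 1546443885987/390625.
Numerically: E[X] ≈ 3.96e+06.

E[X] = 654729075 · (3/5)^{10} = 1546443885987/390625 ≈ 3.96e+06.


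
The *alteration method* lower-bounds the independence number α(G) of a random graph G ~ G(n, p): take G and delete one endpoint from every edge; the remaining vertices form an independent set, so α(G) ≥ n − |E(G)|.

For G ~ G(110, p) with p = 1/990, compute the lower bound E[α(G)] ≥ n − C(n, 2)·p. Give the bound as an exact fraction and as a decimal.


E[|E(G)|] = C(110, 2)·p = 5995 · (1/990) = 109/18.
E[α(G)] ≥ n − E[|E(G)|] = 110 − 109/18 = 1871/18.
Numerically: ≈ 103.94444.
(This is only a lower bound; the true E[α(G)] may be larger.)

E[α(G)] ≥ 1871/18 ≈ 103.94444.


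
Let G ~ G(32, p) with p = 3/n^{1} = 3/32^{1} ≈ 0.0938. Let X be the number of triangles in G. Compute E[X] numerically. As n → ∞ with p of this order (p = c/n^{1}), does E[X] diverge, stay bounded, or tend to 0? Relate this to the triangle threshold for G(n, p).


Number of potential triangles: C(32, 3) = 4960.
Each occurs with probability p³ ≈ (0.0938)³ ≈ 8.23975e-04.
By linearity: E[X] = C(32, 3)·p³ ≈ 4960 · 8.23975e-04 ≈ 4.087.
Here α = 1, so p = 3/n is exactly at the triangle threshold p ~ 1/n. Asymptotically E[X] → c³/6 = 3³/6 = 9/2 ≈ 4.500, a bounded constant. In this regime the triangle count is asymptotically Poisson(c³/6).

E[X] ≈ 4.087; in regime p = Θ(1/n^{1}) E[X] stays bounded (at the triangle threshold p ~ 1/n).
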